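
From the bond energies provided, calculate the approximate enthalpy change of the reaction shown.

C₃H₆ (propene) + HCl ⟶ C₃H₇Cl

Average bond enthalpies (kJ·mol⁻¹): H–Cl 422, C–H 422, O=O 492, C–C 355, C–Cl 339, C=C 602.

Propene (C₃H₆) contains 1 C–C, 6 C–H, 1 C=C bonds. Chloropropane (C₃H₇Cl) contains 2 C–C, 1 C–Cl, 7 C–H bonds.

ΔH ≈ −92 kJ

Bonds broken (reactants):
  C–C: 1 × 355 = 355
  C–H: 6 × 422 = 2532
  C=C: 1 × 602 = 602
  H–Cl: 1 × 422 = 422
  Σ(broken) = 3911 kJ
Bonds formed (products):
  C–C: 2 × 355 = 710
  C–Cl: 1 × 339 = 339
  C–H: 7 × 422 = 2954
  Σ(formed) = 4003 kJ
ΔH = Σ(broken) − Σ(formed) = 3911 − 4003 = −92 kJ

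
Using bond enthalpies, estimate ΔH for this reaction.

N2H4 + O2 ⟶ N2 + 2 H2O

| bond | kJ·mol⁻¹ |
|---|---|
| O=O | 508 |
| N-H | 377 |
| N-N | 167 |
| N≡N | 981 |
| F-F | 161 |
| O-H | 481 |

Bonds broken (reactants):
  N-H: 4 × 377 = 1508
  N-N: 1 × 167 = 167
  O=O: 1 × 508 = 508
  Σ(broken) = 2183 kJ
Bonds formed (products):
  N≡N: 1 × 981 = 981
  O-H: 4 × 481 = 1924
  Σ(formed) = 2905 kJ
ΔH = Σ(broken) − Σ(formed) = 2183 − 2905 = −722 kJ

ΔH ≈ −722 kJ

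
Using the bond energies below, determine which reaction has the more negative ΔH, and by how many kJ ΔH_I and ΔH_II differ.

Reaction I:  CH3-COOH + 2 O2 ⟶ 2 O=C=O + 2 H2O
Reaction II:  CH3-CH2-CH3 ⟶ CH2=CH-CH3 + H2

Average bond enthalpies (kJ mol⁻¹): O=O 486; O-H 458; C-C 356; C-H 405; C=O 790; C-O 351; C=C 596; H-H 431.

Reaction I:
  Bonds broken (reactants):
    C-C: 1 × 356 = 356
    C-H: 3 × 405 = 1215
    C-O: 1 × 351 = 351
    C=O: 1 × 790 = 790
    O-H: 1 × 458 = 458
    O=O: 2 × 486 = 972
    Σ(broken) = 4142 kJ
  Bonds formed (products):
    C=O: 4 × 790 = 3160
    O-H: 4 × 458 = 1832
    Σ(formed) = 4992 kJ
  ΔH_I = 4142 − 4992 = −850 kJ
Reaction II:
  Bonds broken (reactants):
    C-C: 2 × 356 = 712
    C-H: 8 × 405 = 3240
    Σ(broken) = 3952 kJ
  Bonds formed (products):
    C-C: 1 × 356 = 356
    C-H: 6 × 405 = 2430
    C=C: 1 × 596 = 596
    H-H: 1 × 431 = 431
    Σ(formed) = 3813 kJ
  ΔH_II = 3952 − 3813 = +139 kJ
ΔH_I − ΔH_II = −989 kJ, so reaction I has the more negative ΔH; |ΔH_I − ΔH_II| = 989 kJ.

Reaction I, by 989 kJ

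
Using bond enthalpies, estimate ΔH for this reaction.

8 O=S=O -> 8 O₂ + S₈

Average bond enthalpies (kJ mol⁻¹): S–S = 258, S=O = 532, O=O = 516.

Bonds broken (reactants):
  S=O: 16 × 532 = 8512
  Σ(broken) = 8512 kJ
Bonds formed (products):
  O=O: 8 × 516 = 4128
  S–S: 8 × 258 = 2064
  Σ(formed) = 6192 kJ
ΔH = Σ(broken) − Σ(formed) = 8512 − 6192 = +2320 kJ

ΔH ≈ +2320 kJ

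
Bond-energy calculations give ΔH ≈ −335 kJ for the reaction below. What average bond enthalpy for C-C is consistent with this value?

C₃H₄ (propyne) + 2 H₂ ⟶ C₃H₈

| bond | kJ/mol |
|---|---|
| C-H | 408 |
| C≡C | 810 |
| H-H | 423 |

D(C-C) ≈ 359 kJ/mol

Let D be the C-C bond energy.
Σ(broken) = 1×810 + 1×D + 4×408 + 2×423 = 3288 + D
Σ(formed) = 2×D + 8×408 = 3264 + 2D
ΔH = Σ(broken) − Σ(formed) = (3288 + D) − (3264 + 2D) = +24 − D
Setting this equal to −335 kJ gives D = 359 kJ/mol.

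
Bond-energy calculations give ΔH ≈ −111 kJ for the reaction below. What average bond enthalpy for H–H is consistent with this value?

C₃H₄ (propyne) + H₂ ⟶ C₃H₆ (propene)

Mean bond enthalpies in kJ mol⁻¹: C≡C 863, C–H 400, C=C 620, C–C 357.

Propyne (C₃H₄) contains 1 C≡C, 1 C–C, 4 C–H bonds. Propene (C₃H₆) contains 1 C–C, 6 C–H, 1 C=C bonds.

D(H–H) ≈ 446 kJ/mol

Let D be the H–H bond energy.
Σ(broken) = 1×863 + 1×357 + 4×400 + 1×D = 2820 + D
Σ(formed) = 1×357 + 6×400 + 1×620 = 3377
ΔH = Σ(broken) − Σ(formed) = (2820 + D) − (3377) = −557 + D
Setting this equal to −111 kJ gives D = 446 kJ/mol.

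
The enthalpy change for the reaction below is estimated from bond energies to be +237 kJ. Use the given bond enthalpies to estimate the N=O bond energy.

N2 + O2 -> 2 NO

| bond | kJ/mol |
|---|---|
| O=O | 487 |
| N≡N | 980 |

Let D be the N=O bond energy.
Σ(broken) = 1×980 + 1×487 = 1467
Σ(formed) = 2×D = 2D
ΔH = Σ(broken) − Σ(formed) = (1467) − (2D) = +1467 − 2D
Setting this equal to +237 kJ gives 2D = 1230, so D = 615 kJ/mol.

D(N=O) ≈ 615 kJ/mol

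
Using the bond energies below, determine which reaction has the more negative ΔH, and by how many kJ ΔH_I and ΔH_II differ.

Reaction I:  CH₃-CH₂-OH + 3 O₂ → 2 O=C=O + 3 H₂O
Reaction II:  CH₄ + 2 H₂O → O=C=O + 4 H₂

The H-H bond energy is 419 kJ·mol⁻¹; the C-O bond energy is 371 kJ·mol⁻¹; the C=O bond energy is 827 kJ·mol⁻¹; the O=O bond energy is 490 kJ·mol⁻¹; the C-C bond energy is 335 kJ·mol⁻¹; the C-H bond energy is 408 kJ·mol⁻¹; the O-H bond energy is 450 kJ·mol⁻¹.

Reaction I:
  Bonds broken (reactants):
    C-C: 1 × 335 = 335
    C-H: 5 × 408 = 2040
    C-O: 1 × 371 = 371
    O-H: 1 × 450 = 450
    O=O: 3 × 490 = 1470
    Σ(broken) = 4666 kJ
  Bonds formed (products):
    C=O: 4 × 827 = 3308
    O-H: 6 × 450 = 2700
    Σ(formed) = 6008 kJ
  ΔH_I = 4666 − 6008 = −1342 kJ
Reaction II:
  Bonds broken (reactants):
    C-H: 4 × 408 = 1632
    O-H: 4 × 450 = 1800
    Σ(broken) = 3432 kJ
  Bonds formed (products):
    C=O: 2 × 827 = 1654
    H-H: 4 × 419 = 1676
    Σ(formed) = 3330 kJ
  ΔH_II = 3432 − 3330 = +102 kJ
ΔH_I − ΔH_II = −1444 kJ, so reaction I has the more negative ΔH; |ΔH_I − ΔH_II| = 1444 kJ.

Reaction I, by 1444 kJ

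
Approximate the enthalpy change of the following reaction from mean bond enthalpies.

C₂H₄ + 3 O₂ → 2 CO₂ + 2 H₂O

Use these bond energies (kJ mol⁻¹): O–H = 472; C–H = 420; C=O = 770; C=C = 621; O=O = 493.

ΔH ≈ −1188 kJ

Bonds broken (reactants):
  C–H: 4 × 420 = 1680
  C=C: 1 × 621 = 621
  O=O: 3 × 493 = 1479
  Σ(broken) = 3780 kJ
Bonds formed (products):
  C=O: 4 × 770 = 3080
  O–H: 4 × 472 = 1888
  Σ(formed) = 4968 kJ
ΔH = Σ(broken) − Σ(formed) = 3780 − 4968 = −1188 kJ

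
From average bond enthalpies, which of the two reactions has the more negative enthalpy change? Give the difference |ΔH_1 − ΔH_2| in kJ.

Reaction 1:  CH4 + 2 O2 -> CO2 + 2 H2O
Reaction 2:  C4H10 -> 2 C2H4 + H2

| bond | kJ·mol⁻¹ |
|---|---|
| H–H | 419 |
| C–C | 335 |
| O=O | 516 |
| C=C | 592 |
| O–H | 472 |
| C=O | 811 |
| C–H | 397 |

Reaction 1:
  Bonds broken (reactants):
    C–H: 4 × 397 = 1588
    O=O: 2 × 516 = 1032
    Σ(broken) = 2620 kJ
  Bonds formed (products):
    C=O: 2 × 811 = 1622
    O–H: 4 × 472 = 1888
    Σ(formed) = 3510 kJ
  ΔH_1 = 2620 − 3510 = −890 kJ
Reaction 2:
  Bonds broken (reactants):
    C–C: 3 × 335 = 1005
    C–H: 10 × 397 = 3970
    Σ(broken) = 4975 kJ
  Bonds formed (products):
    C–H: 8 × 397 = 3176
    C=C: 2 × 592 = 1184
    H–H: 1 × 419 = 419
    Σ(formed) = 4779 kJ
  ΔH_2 = 4975 − 4779 = +196 kJ
ΔH_1 − ΔH_2 = −1086 kJ, so reaction 1 has the more negative ΔH; |ΔH_1 − ΔH_2| = 1086 kJ.

Reaction 1, by 1086 kJ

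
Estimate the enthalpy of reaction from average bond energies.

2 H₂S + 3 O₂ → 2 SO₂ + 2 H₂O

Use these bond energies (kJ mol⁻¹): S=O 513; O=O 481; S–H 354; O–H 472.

ΔH ≈ −1081 kJ

Bonds broken (reactants):
  O=O: 3 × 481 = 1443
  S–H: 4 × 354 = 1416
  Σ(broken) = 2859 kJ
Bonds formed (products):
  O–H: 4 × 472 = 1888
  S=O: 4 × 513 = 2052
  Σ(formed) = 3940 kJ
ΔH = Σ(broken) − Σ(formed) = 2859 − 3940 = −1081 kJ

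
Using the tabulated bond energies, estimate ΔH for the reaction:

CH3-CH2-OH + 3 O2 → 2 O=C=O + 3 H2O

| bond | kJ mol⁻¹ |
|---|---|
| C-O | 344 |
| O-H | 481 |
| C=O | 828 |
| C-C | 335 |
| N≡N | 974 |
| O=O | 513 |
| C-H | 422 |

Bonds broken (reactants):
  C-C: 1 × 335 = 335
  C-H: 5 × 422 = 2110
  C-O: 1 × 344 = 344
  O-H: 1 × 481 = 481
  O=O: 3 × 513 = 1539
  Σ(broken) = 4809 kJ
Bonds formed (products):
  C=O: 4 × 828 = 3312
  O-H: 6 × 481 = 2886
  Σ(formed) = 6198 kJ
ΔH = Σ(broken) − Σ(formed) = 4809 − 6198 = −1389 kJ

ΔH ≈ −1389 kJ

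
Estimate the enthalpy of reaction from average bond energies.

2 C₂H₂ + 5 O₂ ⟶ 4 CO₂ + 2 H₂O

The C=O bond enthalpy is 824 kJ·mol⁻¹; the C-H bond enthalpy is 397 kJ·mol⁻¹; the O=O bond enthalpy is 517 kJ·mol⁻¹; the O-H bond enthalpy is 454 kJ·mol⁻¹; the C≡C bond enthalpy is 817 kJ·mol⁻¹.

Bonds broken (reactants):
  C≡C: 2 × 817 = 1634
  C-H: 4 × 397 = 1588
  O=O: 5 × 517 = 2585
  Σ(broken) = 5807 kJ
Bonds formed (products):
  C=O: 8 × 824 = 6592
  O-H: 4 × 454 = 1816
  Σ(formed) = 8408 kJ
ΔH = Σ(broken) − Σ(formed) = 5807 − 8408 = −2601 kJ

ΔH ≈ −2601 kJ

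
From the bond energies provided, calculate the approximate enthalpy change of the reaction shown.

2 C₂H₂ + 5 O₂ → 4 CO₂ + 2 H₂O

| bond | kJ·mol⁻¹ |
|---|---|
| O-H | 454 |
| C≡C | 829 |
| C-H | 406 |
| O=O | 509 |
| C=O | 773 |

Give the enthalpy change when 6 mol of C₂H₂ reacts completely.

Bonds broken (reactants):
  C≡C: 2 × 829 = 1658
  C-H: 4 × 406 = 1624
  O=O: 5 × 509 = 2545
  Σ(broken) = 5827 kJ
Bonds formed (products):
  C=O: 8 × 773 = 6184
  O-H: 4 × 454 = 1816
  Σ(formed) = 8000 kJ
ΔH = Σ(broken) − Σ(formed) = 5827 − 8000 = −2173 kJ
For 3× the reaction as written: 3 × (−2173) = −6519 kJ

ΔH = −6519 kJ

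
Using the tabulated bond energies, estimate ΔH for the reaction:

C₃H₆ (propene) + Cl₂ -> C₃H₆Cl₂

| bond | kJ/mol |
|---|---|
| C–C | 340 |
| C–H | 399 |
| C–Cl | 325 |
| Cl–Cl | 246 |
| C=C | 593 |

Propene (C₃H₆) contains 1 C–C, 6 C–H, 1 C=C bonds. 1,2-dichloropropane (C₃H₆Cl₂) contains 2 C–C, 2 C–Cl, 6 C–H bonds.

ΔH ≈ −151 kJ

Bonds broken (reactants):
  C–C: 1 × 340 = 340
  C–H: 6 × 399 = 2394
  C=C: 1 × 593 = 593
  Cl–Cl: 1 × 246 = 246
  Σ(broken) = 3573 kJ
Bonds formed (products):
  C–C: 2 × 340 = 680
  C–Cl: 2 × 325 = 650
  C–H: 6 × 399 = 2394
  Σ(formed) = 3724 kJ
ΔH = Σ(broken) − Σ(formed) = 3573 − 3724 = −151 kJ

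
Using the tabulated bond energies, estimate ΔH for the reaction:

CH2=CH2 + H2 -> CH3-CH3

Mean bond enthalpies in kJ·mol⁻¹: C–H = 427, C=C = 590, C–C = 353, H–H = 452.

ΔH ≈ −165 kJ

Bonds broken (reactants):
  C–H: 4 × 427 = 1708
  C=C: 1 × 590 = 590
  H–H: 1 × 452 = 452
  Σ(broken) = 2750 kJ
Bonds formed (products):
  C–C: 1 × 353 = 353
  C–H: 6 × 427 = 2562
  Σ(formed) = 2915 kJ
ΔH = Σ(broken) − Σ(formed) = 2750 − 2915 = −165 kJ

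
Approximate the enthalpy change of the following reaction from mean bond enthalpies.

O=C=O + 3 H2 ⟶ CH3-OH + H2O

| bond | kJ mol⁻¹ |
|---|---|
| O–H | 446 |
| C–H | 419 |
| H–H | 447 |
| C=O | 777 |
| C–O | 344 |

ΔH ≈ −44 kJ

Bonds broken (reactants):
  C=O: 2 × 777 = 1554
  H–H: 3 × 447 = 1341
  Σ(broken) = 2895 kJ
Bonds formed (products):
  C–H: 3 × 419 = 1257
  C–O: 1 × 344 = 344
  O–H: 3 × 446 = 1338
  Σ(formed) = 2939 kJ
ΔH = Σ(broken) − Σ(formed) = 2895 − 2939 = −44 kJ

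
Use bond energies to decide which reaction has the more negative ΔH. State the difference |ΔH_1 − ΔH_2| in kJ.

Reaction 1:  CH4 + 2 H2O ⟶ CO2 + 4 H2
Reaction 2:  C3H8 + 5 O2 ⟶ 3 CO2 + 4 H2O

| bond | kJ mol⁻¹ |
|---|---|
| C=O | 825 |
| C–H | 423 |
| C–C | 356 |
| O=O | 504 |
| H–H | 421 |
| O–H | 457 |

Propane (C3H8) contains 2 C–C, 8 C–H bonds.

Reaction 1:
  Bonds broken (reactants):
    C–H: 4 × 423 = 1692
    O–H: 4 × 457 = 1828
    Σ(broken) = 3520 kJ
  Bonds formed (products):
    C=O: 2 × 825 = 1650
    H–H: 4 × 421 = 1684
    Σ(formed) = 3334 kJ
  ΔH_1 = 3520 − 3334 = +186 kJ
Reaction 2:
  Bonds broken (reactants):
    C–C: 2 × 356 = 712
    C–H: 8 × 423 = 3384
    O=O: 5 × 504 = 2520
    Σ(broken) = 6616 kJ
  Bonds formed (products):
    C=O: 6 × 825 = 4950
    O–H: 8 × 457 = 3656
    Σ(formed) = 8606 kJ
  ΔH_2 = 6616 − 8606 = −1990 kJ
ΔH_1 − ΔH_2 = +2176 kJ, so reaction 2 has the more negative ΔH; |ΔH_1 − ΔH_2| = 2176 kJ.

Reaction 2, by 2176 kJ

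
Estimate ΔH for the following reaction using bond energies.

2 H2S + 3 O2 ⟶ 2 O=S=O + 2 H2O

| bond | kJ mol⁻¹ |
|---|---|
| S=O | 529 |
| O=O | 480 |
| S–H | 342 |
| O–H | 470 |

ΔH ≈ −1188 kJ

Bonds broken (reactants):
  O=O: 3 × 480 = 1440
  S–H: 4 × 342 = 1368
  Σ(broken) = 2808 kJ
Bonds formed (products):
  O–H: 4 × 470 = 1880
  S=O: 4 × 529 = 2116
  Σ(formed) = 3996 kJ
ΔH = Σ(broken) − Σ(formed) = 2808 − 3996 = −1188 kJ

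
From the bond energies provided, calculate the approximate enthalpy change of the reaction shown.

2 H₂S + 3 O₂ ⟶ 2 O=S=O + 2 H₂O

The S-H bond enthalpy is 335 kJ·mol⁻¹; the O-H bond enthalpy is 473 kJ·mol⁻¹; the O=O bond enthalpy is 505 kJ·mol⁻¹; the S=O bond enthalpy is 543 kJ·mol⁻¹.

Bonds broken (reactants):
  O=O: 3 × 505 = 1515
  S-H: 4 × 335 = 1340
  Σ(broken) = 2855 kJ
Bonds formed (products):
  O-H: 4 × 473 = 1892
  S=O: 4 × 543 = 2172
  Σ(formed) = 4064 kJ
ΔH = Σ(broken) − Σ(formed) = 2855 − 4064 = −1209 kJ

ΔH ≈ −1209 kJ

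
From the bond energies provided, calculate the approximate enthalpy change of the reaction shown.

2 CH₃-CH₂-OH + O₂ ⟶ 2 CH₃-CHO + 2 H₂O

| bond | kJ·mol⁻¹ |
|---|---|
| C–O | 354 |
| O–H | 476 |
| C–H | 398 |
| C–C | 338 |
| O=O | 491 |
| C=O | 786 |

ΔH ≈ −529 kJ

Bonds broken (reactants):
  C–C: 2 × 338 = 676
  C–H: 10 × 398 = 3980
  C–O: 2 × 354 = 708
  O–H: 2 × 476 = 952
  O=O: 1 × 491 = 491
  Σ(broken) = 6807 kJ
Bonds formed (products):
  C–C: 2 × 338 = 676
  C–H: 8 × 398 = 3184
  C=O: 2 × 786 = 1572
  O–H: 4 × 476 = 1904
  Σ(formed) = 7336 kJ
ΔH = Σ(broken) − Σ(formed) = 6807 − 7336 = −529 kJ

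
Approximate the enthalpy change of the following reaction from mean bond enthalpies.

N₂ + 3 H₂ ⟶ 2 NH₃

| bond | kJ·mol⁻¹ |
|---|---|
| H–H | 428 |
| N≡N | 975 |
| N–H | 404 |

ΔH ≈ −165 kJ

Bonds broken (reactants):
  H–H: 3 × 428 = 1284
  N≡N: 1 × 975 = 975
  Σ(broken) = 2259 kJ
Bonds formed (products):
  N–H: 6 × 404 = 2424
  Σ(formed) = 2424 kJ
ΔH = Σ(broken) − Σ(formed) = 2259 − 2424 = −165 kJ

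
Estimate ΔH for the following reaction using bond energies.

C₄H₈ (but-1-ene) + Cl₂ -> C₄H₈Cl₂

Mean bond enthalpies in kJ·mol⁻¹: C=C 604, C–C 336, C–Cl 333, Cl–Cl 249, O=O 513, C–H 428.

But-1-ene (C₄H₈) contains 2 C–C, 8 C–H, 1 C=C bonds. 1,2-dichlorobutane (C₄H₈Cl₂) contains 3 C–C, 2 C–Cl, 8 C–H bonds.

ΔH ≈ −149 kJ

Bonds broken (reactants):
  C–C: 2 × 336 = 672
  C–H: 8 × 428 = 3424
  C=C: 1 × 604 = 604
  Cl–Cl: 1 × 249 = 249
  Σ(broken) = 4949 kJ
Bonds formed (products):
  C–C: 3 × 336 = 1008
  C–Cl: 2 × 333 = 666
  C–H: 8 × 428 = 3424
  Σ(formed) = 5098 kJ
ΔH = Σ(broken) − Σ(formed) = 4949 − 5098 = −149 kJ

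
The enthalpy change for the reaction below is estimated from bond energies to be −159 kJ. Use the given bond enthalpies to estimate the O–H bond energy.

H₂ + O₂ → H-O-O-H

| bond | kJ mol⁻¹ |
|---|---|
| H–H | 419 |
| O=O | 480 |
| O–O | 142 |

D(O–H) ≈ 458 kJ/mol

Let D be the O–H bond energy.
Σ(broken) = 1×419 + 1×480 = 899
Σ(formed) = 2×D + 1×142 = 142 + 2D
ΔH = Σ(broken) − Σ(formed) = (899) − (142 + 2D) = +757 − 2D
Setting this equal to −159 kJ gives 2D = 916, so D = 458 kJ/mol.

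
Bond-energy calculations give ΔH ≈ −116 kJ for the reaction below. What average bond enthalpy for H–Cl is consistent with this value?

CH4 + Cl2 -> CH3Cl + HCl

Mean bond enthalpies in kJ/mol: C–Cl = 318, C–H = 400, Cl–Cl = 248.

Let D be the H–Cl bond energy.
Σ(broken) = 4×400 + 1×248 = 1848
Σ(formed) = 1×318 + 3×400 + 1×D = 1518 + D
ΔH = Σ(broken) − Σ(formed) = (1848) − (1518 + D) = +330 − D
Setting this equal to −116 kJ gives D = 446 kJ/mol.

D(H–Cl) ≈ 446 kJ/mol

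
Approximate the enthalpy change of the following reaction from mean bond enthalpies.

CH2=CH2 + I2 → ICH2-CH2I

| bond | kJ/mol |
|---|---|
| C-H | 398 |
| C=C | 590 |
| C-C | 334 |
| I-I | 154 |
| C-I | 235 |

ΔH ≈ −60 kJ

Bonds broken (reactants):
  C-H: 4 × 398 = 1592
  C=C: 1 × 590 = 590
  I-I: 1 × 154 = 154
  Σ(broken) = 2336 kJ
Bonds formed (products):
  C-C: 1 × 334 = 334
  C-H: 4 × 398 = 1592
  C-I: 2 × 235 = 470
  Σ(formed) = 2396 kJ
ΔH = Σ(broken) − Σ(formed) = 2336 − 2396 = −60 kJ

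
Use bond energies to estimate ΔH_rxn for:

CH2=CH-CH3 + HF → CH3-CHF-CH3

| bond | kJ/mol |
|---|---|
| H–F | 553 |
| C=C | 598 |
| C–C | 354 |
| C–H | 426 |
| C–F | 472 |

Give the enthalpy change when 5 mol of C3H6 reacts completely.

ΔH = −505 kJ

Bonds broken (reactants):
  C–C: 1 × 354 = 354
  C–H: 6 × 426 = 2556
  C=C: 1 × 598 = 598
  H–F: 1 × 553 = 553
  Σ(broken) = 4061 kJ
Bonds formed (products):
  C–C: 2 × 354 = 708
  C–F: 1 × 472 = 472
  C–H: 7 × 426 = 2982
  Σ(formed) = 4162 kJ
ΔH = Σ(broken) − Σ(formed) = 4061 − 4162 = −101 kJ
For 5× the reaction as written: 5 × (−101) = −505 kJ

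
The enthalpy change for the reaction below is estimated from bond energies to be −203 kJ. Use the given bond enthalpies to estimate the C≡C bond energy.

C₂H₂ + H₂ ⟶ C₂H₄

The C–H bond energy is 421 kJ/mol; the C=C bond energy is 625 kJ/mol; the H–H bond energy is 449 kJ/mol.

D(C≡C) ≈ 815 kJ/mol

Let D be the C≡C bond energy.
Σ(broken) = 1×D + 2×421 + 1×449 = 1291 + D
Σ(formed) = 4×421 + 1×625 = 2309
ΔH = Σ(broken) − Σ(formed) = (1291 + D) − (2309) = −1018 + D
Setting this equal to −203 kJ gives D = 815 kJ/mol.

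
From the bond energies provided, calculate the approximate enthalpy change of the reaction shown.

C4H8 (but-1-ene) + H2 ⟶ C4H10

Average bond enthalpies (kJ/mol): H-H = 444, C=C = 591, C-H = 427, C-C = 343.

ΔH ≈ −162 kJ

Bonds broken (reactants):
  C-C: 2 × 343 = 686
  C-H: 8 × 427 = 3416
  C=C: 1 × 591 = 591
  H-H: 1 × 444 = 444
  Σ(broken) = 5137 kJ
Bonds formed (products):
  C-C: 3 × 343 = 1029
  C-H: 10 × 427 = 4270
  Σ(formed) = 5299 kJ
ΔH = Σ(broken) − Σ(formed) = 5137 − 5299 = −162 kJ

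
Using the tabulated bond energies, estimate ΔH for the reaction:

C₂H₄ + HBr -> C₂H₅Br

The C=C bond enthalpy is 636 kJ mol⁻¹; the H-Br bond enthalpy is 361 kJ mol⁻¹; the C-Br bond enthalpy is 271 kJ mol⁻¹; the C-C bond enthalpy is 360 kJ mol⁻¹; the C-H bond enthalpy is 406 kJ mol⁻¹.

ΔH ≈ −40 kJ

Bonds broken (reactants):
  C-H: 4 × 406 = 1624
  C=C: 1 × 636 = 636
  H-Br: 1 × 361 = 361
  Σ(broken) = 2621 kJ
Bonds formed (products):
  C-Br: 1 × 271 = 271
  C-C: 1 × 360 = 360
  C-H: 5 × 406 = 2030
  Σ(formed) = 2661 kJ
ΔH = Σ(broken) − Σ(formed) = 2621 − 2661 = −40 kJ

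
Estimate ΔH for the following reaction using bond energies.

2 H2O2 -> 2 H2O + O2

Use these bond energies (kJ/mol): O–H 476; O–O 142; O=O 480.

Bonds broken (reactants):
  O–H: 4 × 476 = 1904
  O–O: 2 × 142 = 284
  Σ(broken) = 2188 kJ
Bonds formed (products):
  O–H: 4 × 476 = 1904
  O=O: 1 × 480 = 480
  Σ(formed) = 2384 kJ
ΔH = Σ(broken) − Σ(formed) = 2188 − 2384 = −196 kJ

ΔH ≈ −196 kJ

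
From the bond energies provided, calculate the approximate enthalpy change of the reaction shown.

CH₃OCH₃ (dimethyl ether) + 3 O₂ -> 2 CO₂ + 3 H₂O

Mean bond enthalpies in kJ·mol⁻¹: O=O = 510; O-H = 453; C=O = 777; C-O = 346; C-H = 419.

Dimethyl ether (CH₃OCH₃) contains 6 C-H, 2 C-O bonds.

Bonds broken (reactants):
  C-H: 6 × 419 = 2514
  C-O: 2 × 346 = 692
  O=O: 3 × 510 = 1530
  Σ(broken) = 4736 kJ
Bonds formed (products):
  C=O: 4 × 777 = 3108
  O-H: 6 × 453 = 2718
  Σ(formed) = 5826 kJ
ΔH = Σ(broken) − Σ(formed) = 4736 − 5826 = −1090 kJ

ΔH ≈ −1090 kJ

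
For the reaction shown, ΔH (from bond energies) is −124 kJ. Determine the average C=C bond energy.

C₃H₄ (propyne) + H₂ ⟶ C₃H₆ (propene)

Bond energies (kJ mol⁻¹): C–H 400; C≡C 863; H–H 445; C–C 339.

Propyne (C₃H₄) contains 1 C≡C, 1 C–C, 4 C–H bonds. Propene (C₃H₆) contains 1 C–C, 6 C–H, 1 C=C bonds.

Let D be the C=C bond energy.
Σ(broken) = 1×863 + 1×339 + 4×400 + 1×445 = 3247
Σ(formed) = 1×339 + 6×400 + 1×D = 2739 + D
ΔH = Σ(broken) − Σ(formed) = (3247) − (2739 + D) = +508 − D
Setting this equal to −124 kJ gives D = 632 kJ/mol.

D(C=C) ≈ 632 kJ/mol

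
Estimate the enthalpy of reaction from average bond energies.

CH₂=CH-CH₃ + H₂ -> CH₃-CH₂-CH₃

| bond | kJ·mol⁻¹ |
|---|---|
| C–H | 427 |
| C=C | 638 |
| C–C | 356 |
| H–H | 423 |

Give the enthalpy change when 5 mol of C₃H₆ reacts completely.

ΔH = −745 kJ

Bonds broken (reactants):
  C–C: 1 × 356 = 356
  C–H: 6 × 427 = 2562
  C=C: 1 × 638 = 638
  H–H: 1 × 423 = 423
  Σ(broken) = 3979 kJ
Bonds formed (products):
  C–C: 2 × 356 = 712
  C–H: 8 × 427 = 3416
  Σ(formed) = 4128 kJ
ΔH = Σ(broken) − Σ(formed) = 3979 − 4128 = −149 kJ
For 5× the reaction as written: 5 × (−149) = −745 kJ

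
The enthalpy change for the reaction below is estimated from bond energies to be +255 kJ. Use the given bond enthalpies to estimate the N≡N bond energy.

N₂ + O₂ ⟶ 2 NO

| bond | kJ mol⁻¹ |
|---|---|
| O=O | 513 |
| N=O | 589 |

Let D be the N≡N bond energy.
Σ(broken) = 1×D + 1×513 = 513 + D
Σ(formed) = 2×589 = 1178
ΔH = Σ(broken) − Σ(formed) = (513 + D) − (1178) = −665 + D
Setting this equal to +255 kJ gives D = 920 kJ/mol.

D(N≡N) ≈ 920 kJ/mol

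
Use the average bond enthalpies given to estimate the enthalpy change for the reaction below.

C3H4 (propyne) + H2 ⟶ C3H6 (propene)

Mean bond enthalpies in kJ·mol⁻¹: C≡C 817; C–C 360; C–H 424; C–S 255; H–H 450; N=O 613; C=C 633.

ΔH ≈ −214 kJ

Bonds broken (reactants):
  C≡C: 1 × 817 = 817
  C–C: 1 × 360 = 360
  C–H: 4 × 424 = 1696
  H–H: 1 × 450 = 450
  Σ(broken) = 3323 kJ
Bonds formed (products):
  C–C: 1 × 360 = 360
  C–H: 6 × 424 = 2544
  C=C: 1 × 633 = 633
  Σ(formed) = 3537 kJ
ΔH = Σ(broken) − Σ(formed) = 3323 − 3537 = −214 kJ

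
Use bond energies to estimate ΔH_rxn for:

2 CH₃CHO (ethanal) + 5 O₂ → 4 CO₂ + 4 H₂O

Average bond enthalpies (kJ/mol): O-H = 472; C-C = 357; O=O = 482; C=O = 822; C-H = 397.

Bonds broken (reactants):
  C-C: 2 × 357 = 714
  C-H: 8 × 397 = 3176
  C=O: 2 × 822 = 1644
  O=O: 5 × 482 = 2410
  Σ(broken) = 7944 kJ
Bonds formed (products):
  C=O: 8 × 822 = 6576
  O-H: 8 × 472 = 3776
  Σ(formed) = 10352 kJ
ΔH = Σ(broken) − Σ(formed) = 7944 − 10352 = −2408 kJ

ΔH ≈ −2408 kJ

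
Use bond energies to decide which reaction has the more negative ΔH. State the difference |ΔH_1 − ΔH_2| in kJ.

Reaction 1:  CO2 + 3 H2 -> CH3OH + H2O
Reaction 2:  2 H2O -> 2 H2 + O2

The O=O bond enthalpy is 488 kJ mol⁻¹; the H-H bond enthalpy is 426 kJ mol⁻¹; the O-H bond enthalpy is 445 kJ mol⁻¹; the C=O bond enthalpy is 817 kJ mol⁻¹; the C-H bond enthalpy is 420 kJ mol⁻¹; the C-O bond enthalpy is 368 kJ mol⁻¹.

Reaction 1, by 491 kJ

Reaction 1:
  Bonds broken (reactants):
    C=O: 2 × 817 = 1634
    H-H: 3 × 426 = 1278
    Σ(broken) = 2912 kJ
  Bonds formed (products):
    C-H: 3 × 420 = 1260
    C-O: 1 × 368 = 368
    O-H: 3 × 445 = 1335
    Σ(formed) = 2963 kJ
  ΔH_1 = 2912 − 2963 = −51 kJ
Reaction 2:
  Bonds broken (reactants):
    O-H: 4 × 445 = 1780
    Σ(broken) = 1780 kJ
  Bonds formed (products):
    H-H: 2 × 426 = 852
    O=O: 1 × 488 = 488
    Σ(formed) = 1340 kJ
  ΔH_2 = 1780 − 1340 = +440 kJ
ΔH_1 − ΔH_2 = −491 kJ, so reaction 1 has the more negative ΔH; |ΔH_1 − ΔH_2| = 491 kJ.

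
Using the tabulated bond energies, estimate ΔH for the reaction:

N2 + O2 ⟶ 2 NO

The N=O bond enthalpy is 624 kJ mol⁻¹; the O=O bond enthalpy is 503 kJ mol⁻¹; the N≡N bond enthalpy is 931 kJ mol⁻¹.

Bonds broken (reactants):
  N≡N: 1 × 931 = 931
  O=O: 1 × 503 = 503
  Σ(broken) = 1434 kJ
Bonds formed (products):
  N=O: 2 × 624 = 1248
  Σ(formed) = 1248 kJ
ΔH = Σ(broken) − Σ(formed) = 1434 − 1248 = +186 kJ

ΔH ≈ +186 kJ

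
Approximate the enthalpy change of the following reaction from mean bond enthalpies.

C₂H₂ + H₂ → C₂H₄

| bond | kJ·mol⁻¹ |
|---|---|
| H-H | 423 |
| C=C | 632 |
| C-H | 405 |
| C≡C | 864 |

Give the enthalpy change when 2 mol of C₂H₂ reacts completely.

Bonds broken (reactants):
  C≡C: 1 × 864 = 864
  C-H: 2 × 405 = 810
  H-H: 1 × 423 = 423
  Σ(broken) = 2097 kJ
Bonds formed (products):
  C-H: 4 × 405 = 1620
  C=C: 1 × 632 = 632
  Σ(formed) = 2252 kJ
ΔH = Σ(broken) − Σ(formed) = 2097 − 2252 = −155 kJ
For 2× the reaction as written: 2 × (−155) = −310 kJ

ΔH = −310 kJ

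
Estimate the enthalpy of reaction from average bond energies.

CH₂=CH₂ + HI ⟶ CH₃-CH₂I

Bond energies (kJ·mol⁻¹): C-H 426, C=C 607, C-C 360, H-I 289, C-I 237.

ΔH ≈ −127 kJ

Bonds broken (reactants):
  C-H: 4 × 426 = 1704
  C=C: 1 × 607 = 607
  H-I: 1 × 289 = 289
  Σ(broken) = 2600 kJ
Bonds formed (products):
  C-C: 1 × 360 = 360
  C-H: 5 × 426 = 2130
  C-I: 1 × 237 = 237
  Σ(formed) = 2727 kJ
ΔH = Σ(broken) − Σ(formed) = 2600 − 2727 = −127 kJ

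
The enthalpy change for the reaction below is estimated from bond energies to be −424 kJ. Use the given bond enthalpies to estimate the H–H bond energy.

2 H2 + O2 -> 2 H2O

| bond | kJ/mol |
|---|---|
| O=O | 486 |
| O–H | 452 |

D(H–H) ≈ 449 kJ/mol

Let D be the H–H bond energy.
Σ(broken) = 2×D + 1×486 = 486 + 2D
Σ(formed) = 4×452 = 1808
ΔH = Σ(broken) − Σ(formed) = (486 + 2D) − (1808) = −1322 + 2D
Setting this equal to −424 kJ gives 2D = 898, so D = 449 kJ/mol.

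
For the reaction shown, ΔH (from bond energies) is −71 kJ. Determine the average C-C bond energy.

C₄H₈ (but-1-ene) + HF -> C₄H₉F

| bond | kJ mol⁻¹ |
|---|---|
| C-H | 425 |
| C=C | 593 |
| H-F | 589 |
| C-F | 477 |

Let D be the C-C bond energy.
Σ(broken) = 2×D + 8×425 + 1×593 + 1×589 = 4582 + 2D
Σ(formed) = 3×D + 1×477 + 9×425 = 4302 + 3D
ΔH = Σ(broken) − Σ(formed) = (4582 + 2D) − (4302 + 3D) = +280 − D
Setting this equal to −71 kJ gives D = 351 kJ/mol.

D(C-C) ≈ 351 kJ/mol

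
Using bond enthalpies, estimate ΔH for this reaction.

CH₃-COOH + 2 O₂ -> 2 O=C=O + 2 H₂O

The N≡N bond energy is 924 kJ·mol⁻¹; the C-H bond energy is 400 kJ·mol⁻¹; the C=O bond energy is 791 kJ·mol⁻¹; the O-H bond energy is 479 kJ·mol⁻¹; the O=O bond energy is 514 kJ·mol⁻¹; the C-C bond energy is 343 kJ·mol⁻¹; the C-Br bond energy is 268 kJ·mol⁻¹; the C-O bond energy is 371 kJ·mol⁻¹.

Bonds broken (reactants):
  C-C: 1 × 343 = 343
  C-H: 3 × 400 = 1200
  C-O: 1 × 371 = 371
  C=O: 1 × 791 = 791
  O-H: 1 × 479 = 479
  O=O: 2 × 514 = 1028
  Σ(broken) = 4212 kJ
Bonds formed (products):
  C=O: 4 × 791 = 3164
  O-H: 4 × 479 = 1916
  Σ(formed) = 5080 kJ
ΔH = Σ(broken) − Σ(formed) = 4212 − 5080 = −868 kJ

ΔH ≈ −868 kJ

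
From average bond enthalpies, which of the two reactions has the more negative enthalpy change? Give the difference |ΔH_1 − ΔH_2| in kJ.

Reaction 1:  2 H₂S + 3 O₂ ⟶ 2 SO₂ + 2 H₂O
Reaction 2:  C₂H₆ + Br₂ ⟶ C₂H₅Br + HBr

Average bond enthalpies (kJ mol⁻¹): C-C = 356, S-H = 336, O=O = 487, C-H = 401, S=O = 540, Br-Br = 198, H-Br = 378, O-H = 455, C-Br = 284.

Reaction 1:
  Bonds broken (reactants):
    O=O: 3 × 487 = 1461
    S-H: 4 × 336 = 1344
    Σ(broken) = 2805 kJ
  Bonds formed (products):
    O-H: 4 × 455 = 1820
    S=O: 4 × 540 = 2160
    Σ(formed) = 3980 kJ
  ΔH_1 = 2805 − 3980 = −1175 kJ
Reaction 2:
  Bonds broken (reactants):
    Br-Br: 1 × 198 = 198
    C-C: 1 × 356 = 356
    C-H: 6 × 401 = 2406
    Σ(broken) = 2960 kJ
  Bonds formed (products):
    C-Br: 1 × 284 = 284
    C-C: 1 × 356 = 356
    C-H: 5 × 401 = 2005
    H-Br: 1 × 378 = 378
    Σ(formed) = 3023 kJ
  ΔH_2 = 2960 − 3023 = −63 kJ
ΔH_1 − ΔH_2 = −1112 kJ, so reaction 1 has the more negative ΔH; |ΔH_1 − ΔH_2| = 1112 kJ.

Reaction 1, by 1112 kJ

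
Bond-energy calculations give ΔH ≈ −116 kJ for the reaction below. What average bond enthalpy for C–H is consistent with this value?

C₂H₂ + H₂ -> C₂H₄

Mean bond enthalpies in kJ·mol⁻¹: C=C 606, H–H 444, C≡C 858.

Let D be the C–H bond energy.
Σ(broken) = 1×858 + 2×D + 1×444 = 1302 + 2D
Σ(formed) = 4×D + 1×606 = 606 + 4D
ΔH = Σ(broken) − Σ(formed) = (1302 + 2D) − (606 + 4D) = +696 − 2D
Setting this equal to −116 kJ gives 2D = 812, so D = 406 kJ/mol.

D(C–H) ≈ 406 kJ/mol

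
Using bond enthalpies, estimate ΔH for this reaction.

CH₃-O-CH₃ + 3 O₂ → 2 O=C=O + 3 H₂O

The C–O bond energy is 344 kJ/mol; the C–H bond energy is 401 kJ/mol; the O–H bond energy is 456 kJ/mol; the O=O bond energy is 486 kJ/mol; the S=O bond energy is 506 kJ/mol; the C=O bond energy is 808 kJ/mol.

Bonds broken (reactants):
  C–H: 6 × 401 = 2406
  C–O: 2 × 344 = 688
  O=O: 3 × 486 = 1458
  Σ(broken) = 4552 kJ
Bonds formed (products):
  C=O: 4 × 808 = 3232
  O–H: 6 × 456 = 2736
  Σ(formed) = 5968 kJ
ΔH = Σ(broken) − Σ(formed) = 4552 − 5968 = −1416 kJ

ΔH ≈ −1416 kJ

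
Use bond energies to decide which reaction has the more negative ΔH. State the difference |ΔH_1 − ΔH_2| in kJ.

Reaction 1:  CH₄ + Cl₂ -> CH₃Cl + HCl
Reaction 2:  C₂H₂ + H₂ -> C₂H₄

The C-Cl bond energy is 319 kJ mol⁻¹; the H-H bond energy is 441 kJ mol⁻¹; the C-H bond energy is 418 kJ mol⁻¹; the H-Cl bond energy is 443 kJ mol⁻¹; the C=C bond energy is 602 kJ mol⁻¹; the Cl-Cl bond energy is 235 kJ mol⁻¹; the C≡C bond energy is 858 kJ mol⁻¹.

Reaction 1:
  Bonds broken (reactants):
    C-H: 4 × 418 = 1672
    Cl-Cl: 1 × 235 = 235
    Σ(broken) = 1907 kJ
  Bonds formed (products):
    C-Cl: 1 × 319 = 319
    C-H: 3 × 418 = 1254
    H-Cl: 1 × 443 = 443
    Σ(formed) = 2016 kJ
  ΔH_1 = 1907 − 2016 = −109 kJ
Reaction 2:
  Bonds broken (reactants):
    C≡C: 1 × 858 = 858
    C-H: 2 × 418 = 836
    H-H: 1 × 441 = 441
    Σ(broken) = 2135 kJ
  Bonds formed (products):
    C-H: 4 × 418 = 1672
    C=C: 1 × 602 = 602
    Σ(formed) = 2274 kJ
  ΔH_2 = 2135 − 2274 = −139 kJ
ΔH_1 − ΔH_2 = +30 kJ, so reaction 2 has the more negative ΔH; |ΔH_1 − ΔH_2| = 30 kJ.

Reaction 2, by 30 kJ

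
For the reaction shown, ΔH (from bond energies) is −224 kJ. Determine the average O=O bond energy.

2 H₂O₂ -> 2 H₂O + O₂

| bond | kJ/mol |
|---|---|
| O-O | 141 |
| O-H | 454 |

D(O=O) ≈ 506 kJ/mol

Let D be the O=O bond energy.
Σ(broken) = 4×454 + 2×141 = 2098
Σ(formed) = 4×454 + 1×D = 1816 + D
ΔH = Σ(broken) − Σ(formed) = (2098) − (1816 + D) = +282 − D
Setting this equal to −224 kJ gives D = 506 kJ/mol.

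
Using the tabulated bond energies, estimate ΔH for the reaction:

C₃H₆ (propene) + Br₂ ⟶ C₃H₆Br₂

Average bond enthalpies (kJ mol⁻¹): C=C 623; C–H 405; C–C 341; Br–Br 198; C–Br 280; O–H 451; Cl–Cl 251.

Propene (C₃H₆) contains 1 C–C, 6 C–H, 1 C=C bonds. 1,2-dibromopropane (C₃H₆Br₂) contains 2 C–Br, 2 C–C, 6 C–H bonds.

ΔH ≈ −80 kJ

Bonds broken (reactants):
  Br–Br: 1 × 198 = 198
  C–C: 1 × 341 = 341
  C–H: 6 × 405 = 2430
  C=C: 1 × 623 = 623
  Σ(broken) = 3592 kJ
Bonds formed (products):
  C–Br: 2 × 280 = 560
  C–C: 2 × 341 = 682
  C–H: 6 × 405 = 2430
  Σ(formed) = 3672 kJ
ΔH = Σ(broken) − Σ(formed) = 3592 − 3672 = −80 kJ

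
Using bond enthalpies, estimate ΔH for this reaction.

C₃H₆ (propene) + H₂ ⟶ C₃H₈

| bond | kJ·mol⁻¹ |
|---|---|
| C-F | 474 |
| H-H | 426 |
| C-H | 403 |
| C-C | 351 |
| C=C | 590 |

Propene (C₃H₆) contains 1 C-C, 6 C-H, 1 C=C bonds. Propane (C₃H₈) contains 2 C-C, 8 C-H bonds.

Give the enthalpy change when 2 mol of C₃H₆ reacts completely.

Bonds broken (reactants):
  C-C: 1 × 351 = 351
  C-H: 6 × 403 = 2418
  C=C: 1 × 590 = 590
  H-H: 1 × 426 = 426
  Σ(broken) = 3785 kJ
Bonds formed (products):
  C-C: 2 × 351 = 702
  C-H: 8 × 403 = 3224
  Σ(formed) = 3926 kJ
ΔH = Σ(broken) − Σ(formed) = 3785 − 3926 = −141 kJ
For 2× the reaction as written: 2 × (−141) = −282 kJ

ΔH = −282 kJ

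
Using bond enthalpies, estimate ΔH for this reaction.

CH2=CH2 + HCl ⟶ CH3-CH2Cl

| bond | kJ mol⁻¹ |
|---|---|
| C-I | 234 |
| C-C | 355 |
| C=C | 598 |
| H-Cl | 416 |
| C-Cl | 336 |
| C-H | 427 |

Bonds broken (reactants):
  C-H: 4 × 427 = 1708
  C=C: 1 × 598 = 598
  H-Cl: 1 × 416 = 416
  Σ(broken) = 2722 kJ
Bonds formed (products):
  C-C: 1 × 355 = 355
  C-Cl: 1 × 336 = 336
  C-H: 5 × 427 = 2135
  Σ(formed) = 2826 kJ
ΔH = Σ(broken) − Σ(formed) = 2722 − 2826 = −104 kJ

ΔH ≈ −104 kJ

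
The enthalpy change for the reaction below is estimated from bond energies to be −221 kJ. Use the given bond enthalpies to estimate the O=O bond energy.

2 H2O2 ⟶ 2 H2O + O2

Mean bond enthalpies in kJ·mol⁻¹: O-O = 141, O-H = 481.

Let D be the O=O bond energy.
Σ(broken) = 4×481 + 2×141 = 2206
Σ(formed) = 4×481 + 1×D = 1924 + D
ΔH = Σ(broken) − Σ(formed) = (2206) − (1924 + D) = +282 − D
Setting this equal to −221 kJ gives D = 503 kJ/mol.

D(O=O) ≈ 503 kJ/mol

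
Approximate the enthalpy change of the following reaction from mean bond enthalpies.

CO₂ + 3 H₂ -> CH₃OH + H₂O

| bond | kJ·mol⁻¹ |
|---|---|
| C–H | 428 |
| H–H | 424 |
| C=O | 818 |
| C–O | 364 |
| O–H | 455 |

ΔH ≈ −105 kJ

Bonds broken (reactants):
  C=O: 2 × 818 = 1636
  H–H: 3 × 424 = 1272
  Σ(broken) = 2908 kJ
Bonds formed (products):
  C–H: 3 × 428 = 1284
  C–O: 1 × 364 = 364
  O–H: 3 × 455 = 1365
  Σ(formed) = 3013 kJ
ΔH = Σ(broken) − Σ(formed) = 2908 − 3013 = −105 kJ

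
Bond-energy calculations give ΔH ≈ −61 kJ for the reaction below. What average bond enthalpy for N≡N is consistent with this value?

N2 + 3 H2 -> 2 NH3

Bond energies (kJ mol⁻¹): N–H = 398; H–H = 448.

D(N≡N) ≈ 983 kJ/mol

Let D be the N≡N bond energy.
Σ(broken) = 3×448 + 1×D = 1344 + D
Σ(formed) = 6×398 = 2388
ΔH = Σ(broken) − Σ(formed) = (1344 + D) − (2388) = −1044 + D
Setting this equal to −61 kJ gives D = 983 kJ/mol.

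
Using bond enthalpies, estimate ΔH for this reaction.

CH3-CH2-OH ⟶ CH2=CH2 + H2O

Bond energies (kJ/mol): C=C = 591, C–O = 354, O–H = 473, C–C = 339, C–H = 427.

Bonds broken (reactants):
  C–C: 1 × 339 = 339
  C–H: 5 × 427 = 2135
  C–O: 1 × 354 = 354
  O–H: 1 × 473 = 473
  Σ(broken) = 3301 kJ
Bonds formed (products):
  C–H: 4 × 427 = 1708
  C=C: 1 × 591 = 591
  O–H: 2 × 473 = 946
  Σ(formed) = 3245 kJ
ΔH = Σ(broken) − Σ(formed) = 3301 − 3245 = +56 kJ

ΔH ≈ +56 kJ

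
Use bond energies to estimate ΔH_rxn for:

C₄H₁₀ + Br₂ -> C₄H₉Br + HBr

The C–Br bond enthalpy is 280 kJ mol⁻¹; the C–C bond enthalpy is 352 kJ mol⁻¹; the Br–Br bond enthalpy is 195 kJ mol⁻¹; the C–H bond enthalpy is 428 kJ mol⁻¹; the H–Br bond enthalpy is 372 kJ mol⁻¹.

Bonds broken (reactants):
  Br–Br: 1 × 195 = 195
  C–C: 3 × 352 = 1056
  C–H: 10 × 428 = 4280
  Σ(broken) = 5531 kJ
Bonds formed (products):
  C–Br: 1 × 280 = 280
  C–C: 3 × 352 = 1056
  C–H: 9 × 428 = 3852
  H–Br: 1 × 372 = 372
  Σ(formed) = 5560 kJ
ΔH = Σ(broken) − Σ(formed) = 5531 − 5560 = −29 kJ

ΔH ≈ −29 kJ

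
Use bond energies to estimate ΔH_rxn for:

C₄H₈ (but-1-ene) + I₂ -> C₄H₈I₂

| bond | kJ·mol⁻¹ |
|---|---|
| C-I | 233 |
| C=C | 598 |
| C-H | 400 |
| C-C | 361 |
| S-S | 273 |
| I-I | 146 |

ΔH ≈ −83 kJ

Bonds broken (reactants):
  C-C: 2 × 361 = 722
  C-H: 8 × 400 = 3200
  C=C: 1 × 598 = 598
  I-I: 1 × 146 = 146
  Σ(broken) = 4666 kJ
Bonds formed (products):
  C-C: 3 × 361 = 1083
  C-H: 8 × 400 = 3200
  C-I: 2 × 233 = 466
  Σ(formed) = 4749 kJ
ΔH = Σ(broken) − Σ(formed) = 4666 − 4749 = −83 kJ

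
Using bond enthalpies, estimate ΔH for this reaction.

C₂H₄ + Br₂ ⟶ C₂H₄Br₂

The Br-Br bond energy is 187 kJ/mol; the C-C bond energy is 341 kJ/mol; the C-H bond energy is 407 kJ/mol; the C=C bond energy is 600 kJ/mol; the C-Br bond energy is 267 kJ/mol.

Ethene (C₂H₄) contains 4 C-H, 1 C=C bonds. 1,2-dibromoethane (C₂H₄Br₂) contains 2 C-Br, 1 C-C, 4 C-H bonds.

Bonds broken (reactants):
  Br-Br: 1 × 187 = 187
  C-H: 4 × 407 = 1628
  C=C: 1 × 600 = 600
  Σ(broken) = 2415 kJ
Bonds formed (products):
  C-Br: 2 × 267 = 534
  C-C: 1 × 341 = 341
  C-H: 4 × 407 = 1628
  Σ(formed) = 2503 kJ
ΔH = Σ(broken) − Σ(formed) = 2415 − 2503 = −88 kJ

ΔH ≈ −88 kJ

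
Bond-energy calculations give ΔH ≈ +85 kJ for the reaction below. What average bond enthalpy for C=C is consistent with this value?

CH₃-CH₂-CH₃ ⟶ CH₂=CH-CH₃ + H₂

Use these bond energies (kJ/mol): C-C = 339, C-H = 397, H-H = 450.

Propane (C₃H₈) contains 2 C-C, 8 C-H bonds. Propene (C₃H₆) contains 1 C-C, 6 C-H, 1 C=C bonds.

Let D be the C=C bond energy.
Σ(broken) = 2×339 + 8×397 = 3854
Σ(formed) = 1×339 + 6×397 + 1×D + 1×450 = 3171 + D
ΔH = Σ(broken) − Σ(formed) = (3854) − (3171 + D) = +683 − D
Setting this equal to +85 kJ gives D = 598 kJ/mol.

D(C=C) ≈ 598 kJ/mol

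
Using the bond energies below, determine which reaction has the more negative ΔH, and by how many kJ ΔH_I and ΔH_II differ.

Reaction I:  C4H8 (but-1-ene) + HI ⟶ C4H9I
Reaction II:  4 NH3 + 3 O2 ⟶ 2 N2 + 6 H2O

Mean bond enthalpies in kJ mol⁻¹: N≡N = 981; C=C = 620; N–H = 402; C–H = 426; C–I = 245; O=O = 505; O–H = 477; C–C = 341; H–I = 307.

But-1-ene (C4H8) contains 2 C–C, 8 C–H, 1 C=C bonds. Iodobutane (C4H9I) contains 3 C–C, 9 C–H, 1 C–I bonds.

Reaction I:
  Bonds broken (reactants):
    C–C: 2 × 341 = 682
    C–H: 8 × 426 = 3408
    C=C: 1 × 620 = 620
    H–I: 1 × 307 = 307
    Σ(broken) = 5017 kJ
  Bonds formed (products):
    C–C: 3 × 341 = 1023
    C–H: 9 × 426 = 3834
    C–I: 1 × 245 = 245
    Σ(formed) = 5102 kJ
  ΔH_I = 5017 − 5102 = −85 kJ
Reaction II:
  Bonds broken (reactants):
    N–H: 12 × 402 = 4824
    O=O: 3 × 505 = 1515
    Σ(broken) = 6339 kJ
  Bonds formed (products):
    N≡N: 2 × 981 = 1962
    O–H: 12 × 477 = 5724
    Σ(formed) = 7686 kJ
  ΔH_II = 6339 − 7686 = −1347 kJ
ΔH_I − ΔH_II = +1262 kJ, so reaction II has the more negative ΔH; |ΔH_I − ΔH_II| = 1262 kJ.

Reaction II, by 1262 kJ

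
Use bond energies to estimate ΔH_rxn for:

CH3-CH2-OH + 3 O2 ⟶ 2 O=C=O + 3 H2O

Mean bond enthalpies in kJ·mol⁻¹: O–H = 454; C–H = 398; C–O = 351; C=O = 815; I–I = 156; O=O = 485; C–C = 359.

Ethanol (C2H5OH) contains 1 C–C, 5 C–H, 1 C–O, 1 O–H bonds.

ΔH ≈ −1375 kJ

Bonds broken (reactants):
  C–C: 1 × 359 = 359
  C–H: 5 × 398 = 1990
  C–O: 1 × 351 = 351
  O–H: 1 × 454 = 454
  O=O: 3 × 485 = 1455
  Σ(broken) = 4609 kJ
Bonds formed (products):
  C=O: 4 × 815 = 3260
  O–H: 6 × 454 = 2724
  Σ(formed) = 5984 kJ
ΔH = Σ(broken) − Σ(formed) = 4609 − 5984 = −1375 kJ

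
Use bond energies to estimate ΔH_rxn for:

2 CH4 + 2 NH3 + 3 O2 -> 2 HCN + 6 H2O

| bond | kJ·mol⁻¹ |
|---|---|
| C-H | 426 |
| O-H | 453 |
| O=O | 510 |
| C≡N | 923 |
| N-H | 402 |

ΔH ≈ −784 kJ

Bonds broken (reactants):
  C-H: 8 × 426 = 3408
  N-H: 6 × 402 = 2412
  O=O: 3 × 510 = 1530
  Σ(broken) = 7350 kJ
Bonds formed (products):
  C≡N: 2 × 923 = 1846
  C-H: 2 × 426 = 852
  O-H: 12 × 453 = 5436
  Σ(formed) = 8134 kJ
ΔH = Σ(broken) − Σ(formed) = 7350 − 8134 = −784 kJ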